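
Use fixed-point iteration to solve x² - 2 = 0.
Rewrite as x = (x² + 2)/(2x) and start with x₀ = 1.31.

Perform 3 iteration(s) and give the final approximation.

Equation: x² - 2 = 0
Fixed-point form: x = (x² + 2)/(2x)
x₀ = 1.31

x_1 = g(1.310000) = 1.418359
x_2 = g(1.418359) = 1.414220
x_3 = g(1.414220) = 1.414214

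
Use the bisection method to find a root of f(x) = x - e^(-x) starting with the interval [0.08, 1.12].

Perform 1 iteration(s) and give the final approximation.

f(x) = x - e^(-x)
Initial interval: [0.08, 1.12]

Iteration 1:
  c_1 = (0.080000 + 1.120000)/2 = 0.600000
  f(c_1) = f(0.600000) = 0.051188
  f(a) × f(c) < 0, new interval: [0.080000, 0.600000]

After 1 iteration(s), the approximation is c_1 = 0.600000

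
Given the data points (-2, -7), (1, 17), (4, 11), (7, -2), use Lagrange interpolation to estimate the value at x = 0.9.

Lagrange interpolation formula:
P(x) = Σ yᵢ × Lᵢ(x)
where Lᵢ(x) = Π_{j≠i} (x - xⱼ)/(xᵢ - xⱼ)

L_0(0.9) = (0.9 - 1)/(-2 - 1) × (0.9 - 4)/(-2 - 4) × (0.9 - 7)/(-2 - 7) = 0.011673
L_1(0.9) = (0.9 - (-2))/(1 - (-2)) × (0.9 - 4)/(1 - 4) × (0.9 - 7)/(1 - 7) = 1.015537
L_2(0.9) = (0.9 - (-2))/(4 - (-2)) × (0.9 - 1)/(4 - 1) × (0.9 - 7)/(4 - 7) = -0.032759
L_3(0.9) = (0.9 - (-2))/(7 - (-2)) × (0.9 - 1)/(7 - 1) × (0.9 - 4)/(7 - 4) = 0.005549

P(0.9) = (-7)×L_0(0.9) + 17×L_1(0.9) + 11×L_2(0.9) + (-2)×L_3(0.9)
P(0.9) = 16.810969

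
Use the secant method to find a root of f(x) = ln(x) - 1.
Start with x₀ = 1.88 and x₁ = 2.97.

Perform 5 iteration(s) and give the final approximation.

f(x) = ln(x) - 1
x₀ = 1.88, x₁ = 2.97

Secant formula: x_{n+1} = x_n - f(x_n)(x_n - x_{n-1})/(f(x_n) - f(x_{n-1}))

Iteration 1:
  f(1.880000) = -0.368728
  f(2.970000) = 0.088562
  x_2 = 2.970000 - 0.088562×(2.970000 - 1.880000)/(0.088562 - (-0.368728))
       = 2.758903
Iteration 2:
  f(2.970000) = 0.088562
  f(2.758903) = 0.014833
  x_3 = 2.758903 - 0.014833×(2.758903 - 2.970000)/(0.014833 - 0.088562)
       = 2.716433
Iteration 3:
  f(2.758903) = 0.014833
  f(2.716433) = -0.000680
  x_4 = 2.716433 - (-0.000680)×(2.716433 - 2.758903)/(-0.000680 - 0.014833)
       = 2.718296
Iteration 4:
  f(2.716433) = -0.000680
  f(2.718296) = 0.000005
  x_5 = 2.718296 - 0.000005×(2.718296 - 2.716433)/(0.000005 - (-0.000680))
       = 2.718282
Iteration 5:
  f(2.718296) = 0.000005
  f(2.718282) = 0.000000
  x_6 = 2.718282 - 0.000000×(2.718282 - 2.718296)/(0.000000 - 0.000005)
       = 2.718282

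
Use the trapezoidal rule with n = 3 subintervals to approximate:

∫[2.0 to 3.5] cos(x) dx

f(x) = cos(x)
a = 2.0, b = 3.5, n = 3
h = (b - a)/n = 0.500000

Trapezoidal rule: (h/2)[f(x₀) + 2f(x₁) + 2f(x₂) + ... + f(xₙ)]

x_0 = 2.0000, f(x_0) = -0.416147, coefficient = 1
x_1 = 2.5000, f(x_1) = -0.801144, coefficient = 2
x_2 = 3.0000, f(x_2) = -0.989992, coefficient = 2
x_3 = 3.5000, f(x_3) = -0.936457, coefficient = 1

I ≈ (0.500000/2) × -4.934876 = -1.233719
Exact value: -1.260081
Error: 0.026362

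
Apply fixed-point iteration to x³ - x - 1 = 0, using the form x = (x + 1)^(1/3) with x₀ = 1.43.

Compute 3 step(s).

Equation: x³ - x - 1 = 0
Fixed-point form: x = (x + 1)^(1/3)
x₀ = 1.43

x_1 = g(1.430000) = 1.344421
x_2 = g(1.344421) = 1.328450
x_3 = g(1.328450) = 1.325426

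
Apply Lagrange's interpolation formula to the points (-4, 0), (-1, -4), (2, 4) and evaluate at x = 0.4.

Lagrange interpolation formula:
P(x) = Σ yᵢ × Lᵢ(x)
where Lᵢ(x) = Π_{j≠i} (x - xⱼ)/(xᵢ - xⱼ)

L_0(0.4) = (0.4 - (-1))/(-4 - (-1)) × (0.4 - 2)/(-4 - 2) = -0.124444
L_1(0.4) = (0.4 - (-4))/(-1 - (-4)) × (0.4 - 2)/(-1 - 2) = 0.782222
L_2(0.4) = (0.4 - (-4))/(2 - (-4)) × (0.4 - (-1))/(2 - (-1)) = 0.342222

P(0.4) = 0×L_0(0.4) + (-4)×L_1(0.4) + 4×L_2(0.4)
P(0.4) = -1.760000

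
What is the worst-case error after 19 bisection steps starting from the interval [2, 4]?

Bisection error bound: |error| ≤ (b-a)/2^n
|error| ≤ (4 - 2)/2^19 = 2/2^19
|error| ≤ 0.0000038147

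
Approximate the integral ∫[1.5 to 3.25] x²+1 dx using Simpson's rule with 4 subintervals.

f(x) = x²+1
a = 1.5, b = 3.25, n = 4
h = (b - a)/n = 0.437500

Simpson's rule: (h/3)[f(x₀) + 4f(x₁) + 2f(x₂) + ... + f(xₙ)]

x_0 = 1.5000, f(x_0) = 3.250000, coefficient = 1
x_1 = 1.9375, f(x_1) = 4.753906, coefficient = 4
x_2 = 2.3750, f(x_2) = 6.640625, coefficient = 2
x_3 = 2.8125, f(x_3) = 8.910156, coefficient = 4
x_4 = 3.2500, f(x_4) = 11.562500, coefficient = 1

I ≈ (0.437500/3) × 82.750000 = 12.067708
Exact value: 12.067708
Error: 0.000000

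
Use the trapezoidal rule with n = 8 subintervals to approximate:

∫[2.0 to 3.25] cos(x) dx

f(x) = cos(x)
a = 2.0, b = 3.25, n = 8
h = (b - a)/n = 0.156250

Trapezoidal rule: (h/2)[f(x₀) + 2f(x₁) + 2f(x₂) + ... + f(xₙ)]

x_0 = 2.0000, f(x_0) = -0.416147, coefficient = 1
x_1 = 2.1562, f(x_1) = -0.552578, coefficient = 2
x_2 = 2.3125, f(x_2) = -0.675545, coefficient = 2
x_3 = 2.4688, f(x_3) = -0.782053, coefficient = 2
x_4 = 2.6250, f(x_4) = -0.869507, coefficient = 2
x_5 = 2.7812, f(x_5) = -0.935776, coefficient = 2
x_6 = 2.9375, f(x_6) = -0.979245, coefficient = 2
x_7 = 3.0938, f(x_7) = -0.998856, coefficient = 2
x_8 = 3.2500, f(x_8) = -0.994130, coefficient = 1

I ≈ (0.156250/2) × -12.997397 = -1.015422
Exact value: -1.017493
Error: 0.002071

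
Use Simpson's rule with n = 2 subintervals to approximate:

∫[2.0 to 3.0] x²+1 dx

f(x) = x²+1
a = 2.0, b = 3.0, n = 2
h = (b - a)/n = 0.500000

Simpson's rule: (h/3)[f(x₀) + 4f(x₁) + 2f(x₂) + ... + f(xₙ)]

x_0 = 2.0000, f(x_0) = 5.000000, coefficient = 1
x_1 = 2.5000, f(x_1) = 7.250000, coefficient = 4
x_2 = 3.0000, f(x_2) = 10.000000, coefficient = 1

I ≈ (0.500000/3) × 44.000000 = 7.333333
Exact value: 7.333333
Error: 0.000000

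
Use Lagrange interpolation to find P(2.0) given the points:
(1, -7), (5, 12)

Lagrange interpolation formula:
P(x) = Σ yᵢ × Lᵢ(x)
where Lᵢ(x) = Π_{j≠i} (x - xⱼ)/(xᵢ - xⱼ)

L_0(2.0) = (2.0 - 5)/(1 - 5) = 0.750000
L_1(2.0) = (2.0 - 1)/(5 - 1) = 0.250000

P(2.0) = (-7)×L_0(2.0) + 12×L_1(2.0)
P(2.0) = -2.250000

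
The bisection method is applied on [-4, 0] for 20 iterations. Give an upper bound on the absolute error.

Bisection error bound: |error| ≤ (b-a)/2^n
|error| ≤ (0 - (-4))/2^20 = 4/2^20
|error| ≤ 0.0000038147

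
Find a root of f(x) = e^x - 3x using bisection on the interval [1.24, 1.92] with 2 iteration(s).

f(x) = e^x - 3x
Initial interval: [1.24, 1.92]

Iteration 1:
  c_1 = (1.240000 + 1.920000)/2 = 1.580000
  f(c_1) = f(1.580000) = 0.114956
  f(a) × f(c) < 0, new interval: [1.240000, 1.580000]
Iteration 2:
  c_2 = (1.240000 + 1.580000)/2 = 1.410000
  f(c_2) = f(1.410000) = -0.134045
  f(a) × f(c) ≥ 0, new interval: [1.410000, 1.580000]

After 2 iteration(s), the approximation is c_2 = 1.410000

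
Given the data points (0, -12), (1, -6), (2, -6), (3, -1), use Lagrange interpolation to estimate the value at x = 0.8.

Lagrange interpolation formula:
P(x) = Σ yᵢ × Lᵢ(x)
where Lᵢ(x) = Π_{j≠i} (x - xⱼ)/(xᵢ - xⱼ)

L_0(0.8) = (0.8 - 1)/(0 - 1) × (0.8 - 2)/(0 - 2) × (0.8 - 3)/(0 - 3) = 0.088000
L_1(0.8) = (0.8 - 0)/(1 - 0) × (0.8 - 2)/(1 - 2) × (0.8 - 3)/(1 - 3) = 1.056000
L_2(0.8) = (0.8 - 0)/(2 - 0) × (0.8 - 1)/(2 - 1) × (0.8 - 3)/(2 - 3) = -0.176000
L_3(0.8) = (0.8 - 0)/(3 - 0) × (0.8 - 1)/(3 - 1) × (0.8 - 2)/(3 - 2) = 0.032000

P(0.8) = (-12)×L_0(0.8) + (-6)×L_1(0.8) + (-6)×L_2(0.8) + (-1)×L_3(0.8)
P(0.8) = -6.368000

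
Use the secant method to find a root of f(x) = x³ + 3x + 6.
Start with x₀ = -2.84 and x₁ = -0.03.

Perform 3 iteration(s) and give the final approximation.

f(x) = x³ + 3x + 6
x₀ = -2.84, x₁ = -0.03

Secant formula: x_{n+1} = x_n - f(x_n)(x_n - x_{n-1})/(f(x_n) - f(x_{n-1}))

Iteration 1:
  f(-2.840000) = -25.426304
  f(-0.030000) = 5.909973
  x_2 = -0.030000 - 5.909973×(-0.030000 - (-2.840000))/(5.909973 - (-25.426304))
       = -0.559962
Iteration 2:
  f(-0.030000) = 5.909973
  f(-0.559962) = 4.144535
  x_3 = -0.559962 - 4.144535×(-0.559962 - (-0.030000))/(4.144535 - 5.909973)
       = -1.804098
Iteration 3:
  f(-0.559962) = 4.144535
  f(-1.804098) = -5.284212
  x_4 = -1.804098 - (-5.284212)×(-1.804098 - (-0.559962))/(-5.284212 - 4.144535)
       = -1.106839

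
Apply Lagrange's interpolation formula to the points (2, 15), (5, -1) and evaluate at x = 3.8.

Lagrange interpolation formula:
P(x) = Σ yᵢ × Lᵢ(x)
where Lᵢ(x) = Π_{j≠i} (x - xⱼ)/(xᵢ - xⱼ)

L_0(3.8) = (3.8 - 5)/(2 - 5) = 0.400000
L_1(3.8) = (3.8 - 2)/(5 - 2) = 0.600000

P(3.8) = 15×L_0(3.8) + (-1)×L_1(3.8)
P(3.8) = 5.400000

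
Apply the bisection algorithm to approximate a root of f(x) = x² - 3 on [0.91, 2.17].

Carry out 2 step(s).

f(x) = x² - 3
Initial interval: [0.91, 2.17]

Iteration 1:
  c_1 = (0.910000 + 2.170000)/2 = 1.540000
  f(c_1) = f(1.540000) = -0.628400
  f(a) × f(c) ≥ 0, new interval: [1.540000, 2.170000]
Iteration 2:
  c_2 = (1.540000 + 2.170000)/2 = 1.855000
  f(c_2) = f(1.855000) = 0.441025
  f(a) × f(c) < 0, new interval: [1.540000, 1.855000]

After 2 iteration(s), the approximation is c_2 = 1.855000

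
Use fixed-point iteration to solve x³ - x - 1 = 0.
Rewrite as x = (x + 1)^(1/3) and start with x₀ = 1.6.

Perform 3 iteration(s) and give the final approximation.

Equation: x³ - x - 1 = 0
Fixed-point form: x = (x + 1)^(1/3)
x₀ = 1.6

x_1 = g(1.600000) = 1.375069
x_2 = g(1.375069) = 1.334214
x_3 = g(1.334214) = 1.326519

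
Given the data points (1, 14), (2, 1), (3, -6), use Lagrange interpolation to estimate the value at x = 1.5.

Lagrange interpolation formula:
P(x) = Σ yᵢ × Lᵢ(x)
where Lᵢ(x) = Π_{j≠i} (x - xⱼ)/(xᵢ - xⱼ)

L_0(1.5) = (1.5 - 2)/(1 - 2) × (1.5 - 3)/(1 - 3) = 0.375000
L_1(1.5) = (1.5 - 1)/(2 - 1) × (1.5 - 3)/(2 - 3) = 0.750000
L_2(1.5) = (1.5 - 1)/(3 - 1) × (1.5 - 2)/(3 - 2) = -0.125000

P(1.5) = 14×L_0(1.5) + 1×L_1(1.5) + (-6)×L_2(1.5)
P(1.5) = 6.750000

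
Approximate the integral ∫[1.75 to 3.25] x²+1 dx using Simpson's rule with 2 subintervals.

f(x) = x²+1
a = 1.75, b = 3.25, n = 2
h = (b - a)/n = 0.750000

Simpson's rule: (h/3)[f(x₀) + 4f(x₁) + 2f(x₂) + ... + f(xₙ)]

x_0 = 1.7500, f(x_0) = 4.062500, coefficient = 1
x_1 = 2.5000, f(x_1) = 7.250000, coefficient = 4
x_2 = 3.2500, f(x_2) = 11.562500, coefficient = 1

I ≈ (0.750000/3) × 44.625000 = 11.156250
Exact value: 11.156250
Error: 0.000000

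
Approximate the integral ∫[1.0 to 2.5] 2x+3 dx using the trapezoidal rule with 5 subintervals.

f(x) = 2x+3
a = 1.0, b = 2.5, n = 5
h = (b - a)/n = 0.300000

Trapezoidal rule: (h/2)[f(x₀) + 2f(x₁) + 2f(x₂) + ... + f(xₙ)]

x_0 = 1.0000, f(x_0) = 5.000000, coefficient = 1
x_1 = 1.3000, f(x_1) = 5.600000, coefficient = 2
x_2 = 1.6000, f(x_2) = 6.200000, coefficient = 2
x_3 = 1.9000, f(x_3) = 6.800000, coefficient = 2
x_4 = 2.2000, f(x_4) = 7.400000, coefficient = 2
x_5 = 2.5000, f(x_5) = 8.000000, coefficient = 1

I ≈ (0.300000/2) × 65.000000 = 9.750000
Exact value: 9.750000
Error: 0.000000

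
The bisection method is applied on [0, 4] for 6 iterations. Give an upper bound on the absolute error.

Bisection error bound: |error| ≤ (b-a)/2^n
|error| ≤ (4 - 0)/2^6 = 4/2^6
|error| ≤ 0.0625000000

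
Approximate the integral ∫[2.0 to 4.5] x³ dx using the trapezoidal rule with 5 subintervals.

f(x) = x³
a = 2.0, b = 4.5, n = 5
h = (b - a)/n = 0.500000

Trapezoidal rule: (h/2)[f(x₀) + 2f(x₁) + 2f(x₂) + ... + f(xₙ)]

x_0 = 2.0000, f(x_0) = 8.000000, coefficient = 1
x_1 = 2.5000, f(x_1) = 15.625000, coefficient = 2
x_2 = 3.0000, f(x_2) = 27.000000, coefficient = 2
x_3 = 3.5000, f(x_3) = 42.875000, coefficient = 2
x_4 = 4.0000, f(x_4) = 64.000000, coefficient = 2
x_5 = 4.5000, f(x_5) = 91.125000, coefficient = 1

I ≈ (0.500000/2) × 398.125000 = 99.531250
Exact value: 98.515625
Error: 1.015625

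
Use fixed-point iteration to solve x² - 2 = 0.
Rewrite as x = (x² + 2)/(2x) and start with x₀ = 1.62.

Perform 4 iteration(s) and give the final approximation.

Equation: x² - 2 = 0
Fixed-point form: x = (x² + 2)/(2x)
x₀ = 1.62

x_1 = g(1.620000) = 1.427284
x_2 = g(1.427284) = 1.414273
x_3 = g(1.414273) = 1.414214
x_4 = g(1.414214) = 1.414214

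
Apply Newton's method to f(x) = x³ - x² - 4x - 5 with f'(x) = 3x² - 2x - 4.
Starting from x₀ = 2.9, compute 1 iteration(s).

f(x) = x³ - x² - 4x - 5
f'(x) = 3x² - 2x - 4
x₀ = 2.9

Newton-Raphson formula: x_{n+1} = x_n - f(x_n)/f'(x_n)

Iteration 1:
  f(2.900000) = -0.621000
  f'(2.900000) = 15.430000
  x_1 = 2.900000 - (-0.621000)/15.430000 = 2.940246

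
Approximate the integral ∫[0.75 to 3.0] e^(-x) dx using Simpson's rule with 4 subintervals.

f(x) = e^(-x)
a = 0.75, b = 3.0, n = 4
h = (b - a)/n = 0.562500

Simpson's rule: (h/3)[f(x₀) + 4f(x₁) + 2f(x₂) + ... + f(xₙ)]

x_0 = 0.7500, f(x_0) = 0.472367, coefficient = 1
x_1 = 1.3125, f(x_1) = 0.269146, coefficient = 4
x_2 = 1.8750, f(x_2) = 0.153355, coefficient = 2
x_3 = 2.4375, f(x_3) = 0.087379, coefficient = 4
x_4 = 3.0000, f(x_4) = 0.049787, coefficient = 1

I ≈ (0.562500/3) × 2.254965 = 0.422806
Exact value: 0.422579
Error: 0.000226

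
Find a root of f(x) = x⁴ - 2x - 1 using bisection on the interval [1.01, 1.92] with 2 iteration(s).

f(x) = x⁴ - 2x - 1
Initial interval: [1.01, 1.92]

Iteration 1:
  c_1 = (1.010000 + 1.920000)/2 = 1.465000
  f(c_1) = f(1.465000) = 0.676282
  f(a) × f(c) < 0, new interval: [1.010000, 1.465000]
Iteration 2:
  c_2 = (1.010000 + 1.465000)/2 = 1.237500
  f(c_2) = f(1.237500) = -1.129795
  f(a) × f(c) ≥ 0, new interval: [1.237500, 1.465000]

After 2 iteration(s), the approximation is c_2 = 1.237500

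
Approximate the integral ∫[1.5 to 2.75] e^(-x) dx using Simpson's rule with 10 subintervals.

f(x) = e^(-x)
a = 1.5, b = 2.75, n = 10
h = (b - a)/n = 0.125000

Simpson's rule: (h/3)[f(x₀) + 4f(x₁) + 2f(x₂) + ... + f(xₙ)]

x_0 = 1.5000, f(x_0) = 0.223130, coefficient = 1
x_1 = 1.6250, f(x_1) = 0.196912, coefficient = 4
x_2 = 1.7500, f(x_2) = 0.173774, coefficient = 2
x_3 = 1.8750, f(x_3) = 0.153355, coefficient = 4
x_4 = 2.0000, f(x_4) = 0.135335, coefficient = 2
x_5 = 2.1250, f(x_5) = 0.119433, coefficient = 4
x_6 = 2.2500, f(x_6) = 0.105399, coefficient = 2
x_7 = 2.3750, f(x_7) = 0.093014, coefficient = 4
x_8 = 2.5000, f(x_8) = 0.082085, coefficient = 2
x_9 = 2.6250, f(x_9) = 0.072440, coefficient = 4
x_10 = 2.7500, f(x_10) = 0.063928, coefficient = 1

I ≈ (0.125000/3) × 3.820860 = 0.159203
Exact value: 0.159202
Error: 0.000000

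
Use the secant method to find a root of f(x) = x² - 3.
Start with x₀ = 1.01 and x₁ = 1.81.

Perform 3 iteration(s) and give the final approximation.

f(x) = x² - 3
x₀ = 1.01, x₁ = 1.81

Secant formula: x_{n+1} = x_n - f(x_n)(x_n - x_{n-1})/(f(x_n) - f(x_{n-1}))

Iteration 1:
  f(1.010000) = -1.979900
  f(1.810000) = 0.276100
  x_2 = 1.810000 - 0.276100×(1.810000 - 1.010000)/(0.276100 - (-1.979900))
       = 1.712092
Iteration 2:
  f(1.810000) = 0.276100
  f(1.712092) = -0.068740
  x_3 = 1.712092 - (-0.068740)×(1.712092 - 1.810000)/(-0.068740 - 0.276100)
       = 1.731609
Iteration 3:
  f(1.712092) = -0.068740
  f(1.731609) = -0.001530
  x_4 = 1.731609 - (-0.001530)×(1.731609 - 1.712092)/(-0.001530 - (-0.068740))
       = 1.732053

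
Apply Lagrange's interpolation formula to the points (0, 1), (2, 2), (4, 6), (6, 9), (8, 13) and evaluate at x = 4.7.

Lagrange interpolation formula:
P(x) = Σ yᵢ × Lᵢ(x)
where Lᵢ(x) = Π_{j≠i} (x - xⱼ)/(xᵢ - xⱼ)

L_0(4.7) = (4.7 - 2)/(0 - 2) × (4.7 - 4)/(0 - 4) × (4.7 - 6)/(0 - 6) × (4.7 - 8)/(0 - 8) = 0.021115
L_1(4.7) = (4.7 - 0)/(2 - 0) × (4.7 - 4)/(2 - 4) × (4.7 - 6)/(2 - 6) × (4.7 - 8)/(2 - 8) = -0.147022
L_2(4.7) = (4.7 - 0)/(4 - 0) × (4.7 - 2)/(4 - 2) × (4.7 - 6)/(4 - 6) × (4.7 - 8)/(4 - 8) = 0.850627
L_3(4.7) = (4.7 - 0)/(6 - 0) × (4.7 - 2)/(6 - 2) × (4.7 - 4)/(6 - 4) × (4.7 - 8)/(6 - 8) = 0.305353
L_4(4.7) = (4.7 - 0)/(8 - 0) × (4.7 - 2)/(8 - 2) × (4.7 - 4)/(8 - 4) × (4.7 - 6)/(8 - 6) = -0.030073

P(4.7) = 1×L_0(4.7) + 2×L_1(4.7) + 6×L_2(4.7) + 9×L_3(4.7) + 13×L_4(4.7)
P(4.7) = 7.188064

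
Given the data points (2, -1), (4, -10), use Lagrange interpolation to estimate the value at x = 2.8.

Lagrange interpolation formula:
P(x) = Σ yᵢ × Lᵢ(x)
where Lᵢ(x) = Π_{j≠i} (x - xⱼ)/(xᵢ - xⱼ)

L_0(2.8) = (2.8 - 4)/(2 - 4) = 0.600000
L_1(2.8) = (2.8 - 2)/(4 - 2) = 0.400000

P(2.8) = (-1)×L_0(2.8) + (-10)×L_1(2.8)
P(2.8) = -4.600000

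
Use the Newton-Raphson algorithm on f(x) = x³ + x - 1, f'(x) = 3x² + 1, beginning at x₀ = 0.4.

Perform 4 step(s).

f(x) = x³ + x - 1
f'(x) = 3x² + 1
x₀ = 0.4

Newton-Raphson formula: x_{n+1} = x_n - f(x_n)/f'(x_n)

Iteration 1:
  f(0.400000) = -0.536000
  f'(0.400000) = 1.480000
  x_1 = 0.400000 - (-0.536000)/1.480000 = 0.762162
Iteration 2:
  f(0.762162) = 0.204895
  f'(0.762162) = 2.742673
  x_2 = 0.762162 - 0.204895/2.742673 = 0.687456
Iteration 3:
  f(0.687456) = 0.012344
  f'(0.687456) = 2.417786
  x_3 = 0.687456 - 0.012344/2.417786 = 0.682350
Iteration 4:
  f(0.682350) = 0.000054
  f'(0.682350) = 2.396805
  x_4 = 0.682350 - 0.000054/2.396805 = 0.682328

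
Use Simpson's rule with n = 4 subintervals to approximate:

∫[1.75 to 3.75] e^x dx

f(x) = e^x
a = 1.75, b = 3.75, n = 4
h = (b - a)/n = 0.500000

Simpson's rule: (h/3)[f(x₀) + 4f(x₁) + 2f(x₂) + ... + f(xₙ)]

x_0 = 1.7500, f(x_0) = 5.754603, coefficient = 1
x_1 = 2.2500, f(x_1) = 9.487736, coefficient = 4
x_2 = 2.7500, f(x_2) = 15.642632, coefficient = 2
x_3 = 3.2500, f(x_3) = 25.790340, coefficient = 4
x_4 = 3.7500, f(x_4) = 42.521082, coefficient = 1

I ≈ (0.500000/3) × 220.673251 = 36.778875
Exact value: 36.766479
Error: 0.012396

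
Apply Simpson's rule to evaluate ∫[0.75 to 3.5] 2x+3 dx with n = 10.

f(x) = 2x+3
a = 0.75, b = 3.5, n = 10
h = (b - a)/n = 0.275000

Simpson's rule: (h/3)[f(x₀) + 4f(x₁) + 2f(x₂) + ... + f(xₙ)]

x_0 = 0.7500, f(x_0) = 4.500000, coefficient = 1
x_1 = 1.0250, f(x_1) = 5.050000, coefficient = 4
x_2 = 1.3000, f(x_2) = 5.600000, coefficient = 2
x_3 = 1.5750, f(x_3) = 6.150000, coefficient = 4
x_4 = 1.8500, f(x_4) = 6.700000, coefficient = 2
x_5 = 2.1250, f(x_5) = 7.250000, coefficient = 4
x_6 = 2.4000, f(x_6) = 7.800000, coefficient = 2
x_7 = 2.6750, f(x_7) = 8.350000, coefficient = 4
x_8 = 2.9500, f(x_8) = 8.900000, coefficient = 2
x_9 = 3.2250, f(x_9) = 9.450000, coefficient = 4
x_10 = 3.5000, f(x_10) = 10.000000, coefficient = 1

I ≈ (0.275000/3) × 217.500000 = 19.937500
Exact value: 19.937500
Error: 0.000000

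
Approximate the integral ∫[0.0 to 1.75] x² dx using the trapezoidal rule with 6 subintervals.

f(x) = x²
a = 0.0, b = 1.75, n = 6
h = (b - a)/n = 0.291667

Trapezoidal rule: (h/2)[f(x₀) + 2f(x₁) + 2f(x₂) + ... + f(xₙ)]

x_0 = 0.0000, f(x_0) = 0.000000, coefficient = 1
x_1 = 0.2917, f(x_1) = 0.085069, coefficient = 2
x_2 = 0.5833, f(x_2) = 0.340278, coefficient = 2
x_3 = 0.8750, f(x_3) = 0.765625, coefficient = 2
x_4 = 1.1667, f(x_4) = 1.361111, coefficient = 2
x_5 = 1.4583, f(x_5) = 2.126736, coefficient = 2
x_6 = 1.7500, f(x_6) = 3.062500, coefficient = 1

I ≈ (0.291667/2) × 12.420139 = 1.811270
Exact value: 1.786458
Error: 0.024812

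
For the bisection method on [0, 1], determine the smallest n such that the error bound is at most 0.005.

We need (b-a)/2^n ≤ 0.005
(1 - 0)/2^n ≤ 0.005
1/2^n ≤ 0.005
2^n ≥ 200
n ≥ log₂(200) = 7.64
n ≥ 8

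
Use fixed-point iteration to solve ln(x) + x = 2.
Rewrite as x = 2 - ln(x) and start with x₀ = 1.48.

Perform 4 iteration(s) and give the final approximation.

Equation: ln(x) + x = 2
Fixed-point form: x = 2 - ln(x)
x₀ = 1.48

x_1 = g(1.480000) = 1.607958
x_2 = g(1.607958) = 1.525035
x_3 = g(1.525035) = 1.577983
x_4 = g(1.577983) = 1.543853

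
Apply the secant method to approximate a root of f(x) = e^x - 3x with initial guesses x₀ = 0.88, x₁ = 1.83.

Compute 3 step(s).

f(x) = e^x - 3x
x₀ = 0.88, x₁ = 1.83

Secant formula: x_{n+1} = x_n - f(x_n)(x_n - x_{n-1})/(f(x_n) - f(x_{n-1}))

Iteration 1:
  f(0.880000) = -0.229100
  f(1.830000) = 0.743887
  x_2 = 1.830000 - 0.743887×(1.830000 - 0.880000)/(0.743887 - (-0.229100))
       = 1.103688
Iteration 2:
  f(1.830000) = 0.743887
  f(1.103688) = -0.295798
  x_3 = 1.103688 - (-0.295798)×(1.103688 - 1.830000)/(-0.295798 - 0.743887)
       = 1.310329
Iteration 3:
  f(1.103688) = -0.295798
  f(1.310329) = -0.223594
  x_4 = 1.310329 - (-0.223594)×(1.310329 - 1.103688)/(-0.223594 - (-0.295798))
       = 1.950230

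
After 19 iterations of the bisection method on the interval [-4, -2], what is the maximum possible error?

Bisection error bound: |error| ≤ (b-a)/2^n
|error| ≤ (-2 - (-4))/2^19 = 2/2^19
|error| ≤ 0.0000038147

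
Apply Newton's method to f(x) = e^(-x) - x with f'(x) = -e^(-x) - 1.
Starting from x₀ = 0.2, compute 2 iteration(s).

f(x) = e^(-x) - x
f'(x) = -e^(-x) - 1
x₀ = 0.2

Newton-Raphson formula: x_{n+1} = x_n - f(x_n)/f'(x_n)

Iteration 1:
  f(0.200000) = 0.618731
  f'(0.200000) = -1.818731
  x_1 = 0.200000 - 0.618731/(-1.818731) = 0.540199
Iteration 2:
  f(0.540199) = 0.042433
  f'(0.540199) = -1.582632
  x_2 = 0.540199 - 0.042433/(-1.582632) = 0.567011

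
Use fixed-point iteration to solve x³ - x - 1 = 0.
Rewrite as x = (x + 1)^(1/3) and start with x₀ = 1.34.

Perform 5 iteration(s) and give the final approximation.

Equation: x³ - x - 1 = 0
Fixed-point form: x = (x + 1)^(1/3)
x₀ = 1.34

x_1 = g(1.340000) = 1.327614
x_2 = g(1.327614) = 1.325268
x_3 = g(1.325268) = 1.324822
x_4 = g(1.324822) = 1.324738
x_5 = g(1.324738) = 1.324722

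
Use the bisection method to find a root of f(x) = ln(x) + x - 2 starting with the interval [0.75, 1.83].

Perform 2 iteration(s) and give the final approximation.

f(x) = ln(x) + x - 2
Initial interval: [0.75, 1.83]

Iteration 1:
  c_1 = (0.750000 + 1.830000)/2 = 1.290000
  f(c_1) = f(1.290000) = -0.455358
  f(a) × f(c) ≥ 0, new interval: [1.290000, 1.830000]
Iteration 2:
  c_2 = (1.290000 + 1.830000)/2 = 1.560000
  f(c_2) = f(1.560000) = 0.004686
  f(a) × f(c) < 0, new interval: [1.290000, 1.560000]

After 2 iteration(s), the approximation is c_2 = 1.560000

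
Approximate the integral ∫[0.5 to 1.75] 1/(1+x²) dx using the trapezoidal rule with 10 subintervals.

f(x) = 1/(1+x²)
a = 0.5, b = 1.75, n = 10
h = (b - a)/n = 0.125000

Trapezoidal rule: (h/2)[f(x₀) + 2f(x₁) + 2f(x₂) + ... + f(xₙ)]

x_0 = 0.5000, f(x_0) = 0.800000, coefficient = 1
x_1 = 0.6250, f(x_1) = 0.719101, coefficient = 2
x_2 = 0.7500, f(x_2) = 0.640000, coefficient = 2
x_3 = 0.8750, f(x_3) = 0.566372, coefficient = 2
x_4 = 1.0000, f(x_4) = 0.500000, coefficient = 2
x_5 = 1.1250, f(x_5) = 0.441379, coefficient = 2
x_6 = 1.2500, f(x_6) = 0.390244, coefficient = 2
x_7 = 1.3750, f(x_7) = 0.345946, coefficient = 2
x_8 = 1.5000, f(x_8) = 0.307692, coefficient = 2
x_9 = 1.6250, f(x_9) = 0.274678, coefficient = 2
x_10 = 1.7500, f(x_10) = 0.246154, coefficient = 1

I ≈ (0.125000/2) × 9.416979 = 0.588561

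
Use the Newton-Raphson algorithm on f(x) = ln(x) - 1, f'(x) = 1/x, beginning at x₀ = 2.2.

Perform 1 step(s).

f(x) = ln(x) - 1
f'(x) = 1/x
x₀ = 2.2

Newton-Raphson formula: x_{n+1} = x_n - f(x_n)/f'(x_n)

Iteration 1:
  f(2.200000) = -0.211543
  f'(2.200000) = 0.454545
  x_1 = 2.200000 - (-0.211543)/0.454545 = 2.665394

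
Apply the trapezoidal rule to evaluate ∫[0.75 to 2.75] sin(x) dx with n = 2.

f(x) = sin(x)
a = 0.75, b = 2.75, n = 2
h = (b - a)/n = 1.000000

Trapezoidal rule: (h/2)[f(x₀) + 2f(x₁) + 2f(x₂) + ... + f(xₙ)]

x_0 = 0.7500, f(x_0) = 0.681639, coefficient = 1
x_1 = 1.7500, f(x_1) = 0.983986, coefficient = 2
x_2 = 2.7500, f(x_2) = 0.381661, coefficient = 1

I ≈ (1.000000/2) × 3.031272 = 1.515636
Exact value: 1.655991
Error: 0.140355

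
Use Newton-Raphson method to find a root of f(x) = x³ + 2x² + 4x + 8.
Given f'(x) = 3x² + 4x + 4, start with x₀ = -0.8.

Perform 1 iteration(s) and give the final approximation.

f(x) = x³ + 2x² + 4x + 8
f'(x) = 3x² + 4x + 4
x₀ = -0.8

Newton-Raphson formula: x_{n+1} = x_n - f(x_n)/f'(x_n)

Iteration 1:
  f(-0.800000) = 5.568000
  f'(-0.800000) = 2.720000
  x_1 = -0.800000 - 5.568000/2.720000 = -2.847059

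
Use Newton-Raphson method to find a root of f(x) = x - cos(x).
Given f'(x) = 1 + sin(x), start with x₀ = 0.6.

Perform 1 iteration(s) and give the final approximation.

f(x) = x - cos(x)
f'(x) = 1 + sin(x)
x₀ = 0.6

Newton-Raphson formula: x_{n+1} = x_n - f(x_n)/f'(x_n)

Iteration 1:
  f(0.600000) = -0.225336
  f'(0.600000) = 1.564642
  x_1 = 0.600000 - (-0.225336)/1.564642 = 0.744017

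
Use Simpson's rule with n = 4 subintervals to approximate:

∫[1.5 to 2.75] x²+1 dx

f(x) = x²+1
a = 1.5, b = 2.75, n = 4
h = (b - a)/n = 0.312500

Simpson's rule: (h/3)[f(x₀) + 4f(x₁) + 2f(x₂) + ... + f(xₙ)]

x_0 = 1.5000, f(x_0) = 3.250000, coefficient = 1
x_1 = 1.8125, f(x_1) = 4.285156, coefficient = 4
x_2 = 2.1250, f(x_2) = 5.515625, coefficient = 2
x_3 = 2.4375, f(x_3) = 6.941406, coefficient = 4
x_4 = 2.7500, f(x_4) = 8.562500, coefficient = 1

I ≈ (0.312500/3) × 67.750000 = 7.057292
Exact value: 7.057292
Error: 0.000000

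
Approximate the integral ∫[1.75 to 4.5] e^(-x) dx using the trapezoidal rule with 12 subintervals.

f(x) = e^(-x)
a = 1.75, b = 4.5, n = 12
h = (b - a)/n = 0.229167

Trapezoidal rule: (h/2)[f(x₀) + 2f(x₁) + 2f(x₂) + ... + f(xₙ)]

x_0 = 1.7500, f(x_0) = 0.173774, coefficient = 1
x_1 = 1.9792, f(x_1) = 0.138184, coefficient = 2
x_2 = 2.2083, f(x_2) = 0.109884, coefficient = 2
x_3 = 2.4375, f(x_3) = 0.087379, coefficient = 2
x_4 = 2.6667, f(x_4) = 0.069483, coefficient = 2
x_5 = 2.8958, f(x_5) = 0.055253, coefficient = 2
x_6 = 3.1250, f(x_6) = 0.043937, coefficient = 2
x_7 = 3.3542, f(x_7) = 0.034938, coefficient = 2
x_8 = 3.5833, f(x_8) = 0.027783, coefficient = 2
x_9 = 3.8125, f(x_9) = 0.022093, coefficient = 2
x_10 = 4.0417, f(x_10) = 0.017568, coefficient = 2
x_11 = 4.2708, f(x_11) = 0.013970, coefficient = 2
x_12 = 4.5000, f(x_12) = 0.011109, coefficient = 1

I ≈ (0.229167/2) × 1.425829 = 0.163376
Exact value: 0.162665
Error: 0.000711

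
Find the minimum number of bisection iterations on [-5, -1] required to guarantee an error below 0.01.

We need (b-a)/2^n ≤ 0.01
(-1 - (-5))/2^n ≤ 0.01
4/2^n ≤ 0.01
2^n ≥ 400
n ≥ log₂(400) = 8.64
n ≥ 9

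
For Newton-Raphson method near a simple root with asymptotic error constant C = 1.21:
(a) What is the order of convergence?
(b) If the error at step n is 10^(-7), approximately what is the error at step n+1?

(a) Newton-Raphson has quadratic (order 2) convergence near simple roots.
    This means |e_{n+1}| ≈ C|e_n|².

(b) With |e_n| = 10^(-7) and C = 1.21:
    |e_{n+1}| ≈ 1.21 × (10^(-7))² = 1.21 × 10^(-14)

(a) 2 (quadratic); (b) |e_{n+1}| ≈ 1.210e-14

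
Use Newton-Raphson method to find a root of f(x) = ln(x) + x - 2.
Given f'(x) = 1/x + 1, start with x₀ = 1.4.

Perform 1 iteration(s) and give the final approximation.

f(x) = ln(x) + x - 2
f'(x) = 1/x + 1
x₀ = 1.4

Newton-Raphson formula: x_{n+1} = x_n - f(x_n)/f'(x_n)

Iteration 1:
  f(1.400000) = -0.263528
  f'(1.400000) = 1.714286
  x_1 = 1.400000 - (-0.263528)/1.714286 = 1.553725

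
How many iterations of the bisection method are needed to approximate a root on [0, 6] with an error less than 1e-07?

We need (b-a)/2^n ≤ 1e-07
(6 - 0)/2^n ≤ 1e-07
6/2^n ≤ 1e-07
2^n ≥ 60000000
n ≥ log₂(60000000) = 25.84
n ≥ 26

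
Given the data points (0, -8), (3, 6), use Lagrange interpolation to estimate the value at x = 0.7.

Lagrange interpolation formula:
P(x) = Σ yᵢ × Lᵢ(x)
where Lᵢ(x) = Π_{j≠i} (x - xⱼ)/(xᵢ - xⱼ)

L_0(0.7) = (0.7 - 3)/(0 - 3) = 0.766667
L_1(0.7) = (0.7 - 0)/(3 - 0) = 0.233333

P(0.7) = (-8)×L_0(0.7) + 6×L_1(0.7)
P(0.7) = -4.733333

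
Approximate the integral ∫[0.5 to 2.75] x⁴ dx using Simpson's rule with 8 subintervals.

f(x) = x⁴
a = 0.5, b = 2.75, n = 8
h = (b - a)/n = 0.281250

Simpson's rule: (h/3)[f(x₀) + 4f(x₁) + 2f(x₂) + ... + f(xₙ)]

x_0 = 0.5000, f(x_0) = 0.062500, coefficient = 1
x_1 = 0.7812, f(x_1) = 0.372529, coefficient = 4
x_2 = 1.0625, f(x_2) = 1.274429, coefficient = 2
x_3 = 1.3438, f(x_3) = 3.260423, coefficient = 4
x_4 = 1.6250, f(x_4) = 6.972900, coefficient = 2
x_5 = 1.9062, f(x_5) = 13.204423, coefficient = 4
x_6 = 2.1875, f(x_6) = 22.897720, coefficient = 2
x_7 = 2.4688, f(x_7) = 37.145692, coefficient = 4
x_8 = 2.7500, f(x_8) = 57.191406, coefficient = 1

I ≈ (0.281250/3) × 335.476273 = 31.450901
Exact value: 31.449023
Error: 0.001877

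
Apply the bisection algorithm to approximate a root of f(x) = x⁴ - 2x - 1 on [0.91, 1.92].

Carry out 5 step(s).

f(x) = x⁴ - 2x - 1
Initial interval: [0.91, 1.92]

Iteration 1:
  c_1 = (0.910000 + 1.920000)/2 = 1.415000
  f(c_1) = f(1.415000) = 0.178905
  f(a) × f(c) < 0, new interval: [0.910000, 1.415000]
Iteration 2:
  c_2 = (0.910000 + 1.415000)/2 = 1.162500
  f(c_2) = f(1.162500) = -1.498701
  f(a) × f(c) ≥ 0, new interval: [1.162500, 1.415000]
Iteration 3:
  c_3 = (1.162500 + 1.415000)/2 = 1.288750
  f(c_3) = f(1.288750) = -0.818989
  f(a) × f(c) ≥ 0, new interval: [1.288750, 1.415000]
Iteration 4:
  c_4 = (1.288750 + 1.415000)/2 = 1.351875
  f(c_4) = f(1.351875) = -0.363752
  f(a) × f(c) ≥ 0, new interval: [1.351875, 1.415000]
Iteration 5:
  c_5 = (1.351875 + 1.415000)/2 = 1.383438
  f(c_5) = f(1.383438) = -0.103864
  f(a) × f(c) ≥ 0, new interval: [1.383438, 1.415000]

After 5 iteration(s), the approximation is c_5 = 1.383438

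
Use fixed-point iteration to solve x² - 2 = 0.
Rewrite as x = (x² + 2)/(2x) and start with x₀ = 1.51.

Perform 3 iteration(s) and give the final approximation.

Equation: x² - 2 = 0
Fixed-point form: x = (x² + 2)/(2x)
x₀ = 1.51

x_1 = g(1.510000) = 1.417252
x_2 = g(1.417252) = 1.414217
x_3 = g(1.414217) = 1.414214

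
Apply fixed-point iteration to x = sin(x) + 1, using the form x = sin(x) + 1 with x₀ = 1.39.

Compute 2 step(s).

Equation: x = sin(x) + 1
Fixed-point form: x = sin(x) + 1
x₀ = 1.39

x_1 = g(1.390000) = 1.983701
x_2 = g(1.983701) = 1.915959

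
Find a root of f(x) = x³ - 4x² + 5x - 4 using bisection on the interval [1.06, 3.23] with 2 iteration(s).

f(x) = x³ - 4x² + 5x - 4
Initial interval: [1.06, 3.23]

Iteration 1:
  c_1 = (1.060000 + 3.230000)/2 = 2.145000
  f(c_1) = f(2.145000) = -1.809901
  f(a) × f(c) ≥ 0, new interval: [2.145000, 3.230000]
Iteration 2:
  c_2 = (2.145000 + 3.230000)/2 = 2.687500
  f(c_2) = f(2.687500) = -0.042236
  f(a) × f(c) ≥ 0, new interval: [2.687500, 3.230000]

After 2 iteration(s), the approximation is c_2 = 2.687500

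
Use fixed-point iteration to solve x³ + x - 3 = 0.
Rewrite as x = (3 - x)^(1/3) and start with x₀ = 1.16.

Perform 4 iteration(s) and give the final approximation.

Equation: x³ + x - 3 = 0
Fixed-point form: x = (3 - x)^(1/3)
x₀ = 1.16

x_1 = g(1.160000) = 1.225385
x_2 = g(1.225385) = 1.210695
x_3 = g(1.210695) = 1.214026
x_4 = g(1.214026) = 1.213272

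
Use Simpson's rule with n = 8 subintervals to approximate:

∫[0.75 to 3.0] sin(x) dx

f(x) = sin(x)
a = 0.75, b = 3.0, n = 8
h = (b - a)/n = 0.281250

Simpson's rule: (h/3)[f(x₀) + 4f(x₁) + 2f(x₂) + ... + f(xₙ)]

x_0 = 0.7500, f(x_0) = 0.681639, coefficient = 1
x_1 = 1.0312, f(x_1) = 0.857942, coefficient = 4
x_2 = 1.3125, f(x_2) = 0.966827, coefficient = 2
x_3 = 1.5938, f(x_3) = 0.999737, coefficient = 4
x_4 = 1.8750, f(x_4) = 0.954086, coefficient = 2
x_5 = 2.1562, f(x_5) = 0.833461, coefficient = 4
x_6 = 2.4375, f(x_6) = 0.647343, coefficient = 2
x_7 = 2.7188, f(x_7) = 0.410354, coefficient = 4
x_8 = 3.0000, f(x_8) = 0.141120, coefficient = 1

I ≈ (0.281250/3) × 18.365246 = 1.721742
Exact value: 1.721681
Error: 0.000060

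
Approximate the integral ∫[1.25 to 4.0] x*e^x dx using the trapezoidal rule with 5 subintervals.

f(x) = x*e^x
a = 1.25, b = 4.0, n = 5
h = (b - a)/n = 0.550000

Trapezoidal rule: (h/2)[f(x₀) + 2f(x₁) + 2f(x₂) + ... + f(xₙ)]

x_0 = 1.2500, f(x_0) = 4.362929, coefficient = 1
x_1 = 1.8000, f(x_1) = 10.889365, coefficient = 2
x_2 = 2.3500, f(x_2) = 24.641089, coefficient = 2
x_3 = 2.9000, f(x_3) = 52.705022, coefficient = 2
x_4 = 3.4500, f(x_4) = 108.676353, coefficient = 2
x_5 = 4.0000, f(x_5) = 218.392600, coefficient = 1

I ≈ (0.550000/2) × 616.579187 = 169.559277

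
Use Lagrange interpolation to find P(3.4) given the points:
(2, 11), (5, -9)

Lagrange interpolation formula:
P(x) = Σ yᵢ × Lᵢ(x)
where Lᵢ(x) = Π_{j≠i} (x - xⱼ)/(xᵢ - xⱼ)

L_0(3.4) = (3.4 - 5)/(2 - 5) = 0.533333
L_1(3.4) = (3.4 - 2)/(5 - 2) = 0.466667

P(3.4) = 11×L_0(3.4) + (-9)×L_1(3.4)
P(3.4) = 1.666667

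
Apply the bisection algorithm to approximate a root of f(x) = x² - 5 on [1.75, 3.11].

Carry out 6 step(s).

f(x) = x² - 5
Initial interval: [1.75, 3.11]

Iteration 1:
  c_1 = (1.750000 + 3.110000)/2 = 2.430000
  f(c_1) = f(2.430000) = 0.904900
  f(a) × f(c) < 0, new interval: [1.750000, 2.430000]
Iteration 2:
  c_2 = (1.750000 + 2.430000)/2 = 2.090000
  f(c_2) = f(2.090000) = -0.631900
  f(a) × f(c) ≥ 0, new interval: [2.090000, 2.430000]
Iteration 3:
  c_3 = (2.090000 + 2.430000)/2 = 2.260000
  f(c_3) = f(2.260000) = 0.107600
  f(a) × f(c) < 0, new interval: [2.090000, 2.260000]
Iteration 4:
  c_4 = (2.090000 + 2.260000)/2 = 2.175000
  f(c_4) = f(2.175000) = -0.269375
  f(a) × f(c) ≥ 0, new interval: [2.175000, 2.260000]
Iteration 5:
  c_5 = (2.175000 + 2.260000)/2 = 2.217500
  f(c_5) = f(2.217500) = -0.082694
  f(a) × f(c) ≥ 0, new interval: [2.217500, 2.260000]
Iteration 6:
  c_6 = (2.217500 + 2.260000)/2 = 2.238750
  f(c_6) = f(2.238750) = 0.012002
  f(a) × f(c) < 0, new interval: [2.217500, 2.238750]

After 6 iteration(s), the approximation is c_6 = 2.238750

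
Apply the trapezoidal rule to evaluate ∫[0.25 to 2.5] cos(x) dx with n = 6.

f(x) = cos(x)
a = 0.25, b = 2.5, n = 6
h = (b - a)/n = 0.375000

Trapezoidal rule: (h/2)[f(x₀) + 2f(x₁) + 2f(x₂) + ... + f(xₙ)]

x_0 = 0.2500, f(x_0) = 0.968912, coefficient = 1
x_1 = 0.6250, f(x_1) = 0.810963, coefficient = 2
x_2 = 1.0000, f(x_2) = 0.540302, coefficient = 2
x_3 = 1.3750, f(x_3) = 0.194548, coefficient = 2
x_4 = 1.7500, f(x_4) = -0.178246, coefficient = 2
x_5 = 2.1250, f(x_5) = -0.526266, coefficient = 2
x_6 = 2.5000, f(x_6) = -0.801144, coefficient = 1

I ≈ (0.375000/2) × 1.850370 = 0.346944
Exact value: 0.351068
Error: 0.004124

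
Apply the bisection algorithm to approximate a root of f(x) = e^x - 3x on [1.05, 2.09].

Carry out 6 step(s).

f(x) = e^x - 3x
Initial interval: [1.05, 2.09]

Iteration 1:
  c_1 = (1.050000 + 2.090000)/2 = 1.570000
  f(c_1) = f(1.570000) = 0.096648
  f(a) × f(c) < 0, new interval: [1.050000, 1.570000]
Iteration 2:
  c_2 = (1.050000 + 1.570000)/2 = 1.310000
  f(c_2) = f(1.310000) = -0.223826
  f(a) × f(c) ≥ 0, new interval: [1.310000, 1.570000]
Iteration 3:
  c_3 = (1.310000 + 1.570000)/2 = 1.440000
  f(c_3) = f(1.440000) = -0.099304
  f(a) × f(c) ≥ 0, new interval: [1.440000, 1.570000]
Iteration 4:
  c_4 = (1.440000 + 1.570000)/2 = 1.505000
  f(c_4) = f(1.505000) = -0.010846
  f(a) × f(c) ≥ 0, new interval: [1.505000, 1.570000]
Iteration 5:
  c_5 = (1.505000 + 1.570000)/2 = 1.537500
  f(c_5) = f(1.537500) = 0.040443
  f(a) × f(c) < 0, new interval: [1.505000, 1.537500]
Iteration 6:
  c_6 = (1.505000 + 1.537500)/2 = 1.521250
  f(c_6) = f(1.521250) = 0.014194
  f(a) × f(c) < 0, new interval: [1.505000, 1.521250]

After 6 iteration(s), the approximation is c_6 = 1.521250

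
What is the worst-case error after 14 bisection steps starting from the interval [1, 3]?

Bisection error bound: |error| ≤ (b-a)/2^n
|error| ≤ (3 - 1)/2^14 = 2/2^14
|error| ≤ 0.0001220703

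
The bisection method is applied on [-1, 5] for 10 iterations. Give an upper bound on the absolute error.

Bisection error bound: |error| ≤ (b-a)/2^n
|error| ≤ (5 - (-1))/2^10 = 6/2^10
|error| ≤ 0.0058593750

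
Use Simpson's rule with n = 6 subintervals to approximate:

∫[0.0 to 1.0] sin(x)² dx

f(x) = sin(x)²
a = 0.0, b = 1.0, n = 6
h = (b - a)/n = 0.166667

Simpson's rule: (h/3)[f(x₀) + 4f(x₁) + 2f(x₂) + ... + f(xₙ)]

x_0 = 0.0000, f(x_0) = 0.000000, coefficient = 1
x_1 = 0.1667, f(x_1) = 0.027522, coefficient = 4
x_2 = 0.3333, f(x_2) = 0.107056, coefficient = 2
x_3 = 0.5000, f(x_3) = 0.229849, coefficient = 4
x_4 = 0.6667, f(x_4) = 0.382381, coefficient = 2
x_5 = 0.8333, f(x_5) = 0.547862, coefficient = 4
x_6 = 1.0000, f(x_6) = 0.708073, coefficient = 1

I ≈ (0.166667/3) × 4.907877 = 0.272660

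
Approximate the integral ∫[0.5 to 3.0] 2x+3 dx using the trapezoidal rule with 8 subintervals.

f(x) = 2x+3
a = 0.5, b = 3.0, n = 8
h = (b - a)/n = 0.312500

Trapezoidal rule: (h/2)[f(x₀) + 2f(x₁) + 2f(x₂) + ... + f(xₙ)]

x_0 = 0.5000, f(x_0) = 4.000000, coefficient = 1
x_1 = 0.8125, f(x_1) = 4.625000, coefficient = 2
x_2 = 1.1250, f(x_2) = 5.250000, coefficient = 2
x_3 = 1.4375, f(x_3) = 5.875000, coefficient = 2
x_4 = 1.7500, f(x_4) = 6.500000, coefficient = 2
x_5 = 2.0625, f(x_5) = 7.125000, coefficient = 2
x_6 = 2.3750, f(x_6) = 7.750000, coefficient = 2
x_7 = 2.6875, f(x_7) = 8.375000, coefficient = 2
x_8 = 3.0000, f(x_8) = 9.000000, coefficient = 1

I ≈ (0.312500/2) × 104.000000 = 16.250000
Exact value: 16.250000
Error: 0.000000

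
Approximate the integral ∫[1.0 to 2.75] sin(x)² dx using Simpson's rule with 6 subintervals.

f(x) = sin(x)²
a = 1.0, b = 2.75, n = 6
h = (b - a)/n = 0.291667

Simpson's rule: (h/3)[f(x₀) + 4f(x₁) + 2f(x₂) + ... + f(xₙ)]

x_0 = 1.0000, f(x_0) = 0.708073, coefficient = 1
x_1 = 1.2917, f(x_1) = 0.924089, coefficient = 4
x_2 = 1.5833, f(x_2) = 0.999843, coefficient = 2
x_3 = 1.8750, f(x_3) = 0.910280, coefficient = 4
x_4 = 2.1667, f(x_4) = 0.685022, coefficient = 2
x_5 = 2.4583, f(x_5) = 0.398570, coefficient = 4
x_6 = 2.7500, f(x_6) = 0.145665, coefficient = 1

I ≈ (0.291667/3) × 13.155223 = 1.278980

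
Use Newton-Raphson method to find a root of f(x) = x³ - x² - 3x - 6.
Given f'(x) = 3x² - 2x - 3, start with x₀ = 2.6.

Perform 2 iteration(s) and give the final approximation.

f(x) = x³ - x² - 3x - 6
f'(x) = 3x² - 2x - 3
x₀ = 2.6

Newton-Raphson formula: x_{n+1} = x_n - f(x_n)/f'(x_n)

Iteration 1:
  f(2.600000) = -2.984000
  f'(2.600000) = 12.080000
  x_1 = 2.600000 - (-2.984000)/12.080000 = 2.847020
Iteration 2:
  f(2.847020) = 0.430001
  f'(2.847020) = 15.622527
  x_2 = 2.847020 - 0.430001/15.622527 = 2.819495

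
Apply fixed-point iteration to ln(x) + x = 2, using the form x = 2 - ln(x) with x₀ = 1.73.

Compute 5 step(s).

Equation: ln(x) + x = 2
Fixed-point form: x = 2 - ln(x)
x₀ = 1.73

x_1 = g(1.730000) = 1.451879
x_2 = g(1.451879) = 1.627142
x_3 = g(1.627142) = 1.513175
x_4 = g(1.513175) = 1.585790
x_5 = g(1.585790) = 1.538917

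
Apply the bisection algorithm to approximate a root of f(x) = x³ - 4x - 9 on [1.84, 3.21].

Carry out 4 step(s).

f(x) = x³ - 4x - 9
Initial interval: [1.84, 3.21]

Iteration 1:
  c_1 = (1.840000 + 3.210000)/2 = 2.525000
  f(c_1) = f(2.525000) = -3.001547
  f(a) × f(c) ≥ 0, new interval: [2.525000, 3.210000]
Iteration 2:
  c_2 = (2.525000 + 3.210000)/2 = 2.867500
  f(c_2) = f(2.867500) = 3.108180
  f(a) × f(c) < 0, new interval: [2.525000, 2.867500]
Iteration 3:
  c_3 = (2.525000 + 2.867500)/2 = 2.696250
  f(c_3) = f(2.696250) = -0.183899
  f(a) × f(c) ≥ 0, new interval: [2.696250, 2.867500]
Iteration 4:
  c_4 = (2.696250 + 2.867500)/2 = 2.781875
  f(c_4) = f(2.781875) = 1.400954
  f(a) × f(c) < 0, new interval: [2.696250, 2.781875]

After 4 iteration(s), the approximation is c_4 = 2.781875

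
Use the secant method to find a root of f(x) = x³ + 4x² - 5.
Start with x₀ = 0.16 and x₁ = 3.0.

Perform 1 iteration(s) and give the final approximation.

f(x) = x³ + 4x² - 5
x₀ = 0.16, x₁ = 3.0

Secant formula: x_{n+1} = x_n - f(x_n)(x_n - x_{n-1})/(f(x_n) - f(x_{n-1}))

Iteration 1:
  f(0.160000) = -4.893504
  f(3.000000) = 58.000000
  x_2 = 3.000000 - 58.000000×(3.000000 - 0.160000)/(58.000000 - (-4.893504))
       = 0.380970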